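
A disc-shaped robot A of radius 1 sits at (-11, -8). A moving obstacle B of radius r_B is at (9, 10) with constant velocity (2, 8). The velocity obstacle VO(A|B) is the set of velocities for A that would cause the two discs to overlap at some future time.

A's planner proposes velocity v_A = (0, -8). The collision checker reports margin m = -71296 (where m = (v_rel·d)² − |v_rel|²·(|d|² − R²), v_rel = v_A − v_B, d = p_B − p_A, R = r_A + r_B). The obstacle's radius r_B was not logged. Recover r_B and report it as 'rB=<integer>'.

m = -71296
d = (20, 18);  v_rel = (-2, -16),  |v_rel|² = 260
v_rel×d = (-2)·(18) − (-16)·(20) = 284
since m = R²·260 − 284²:  R² = (80656 + -71296) / 260 = 36
R = √36 = 6  ⇒  r_B = 6 − 1 = 5

rB=5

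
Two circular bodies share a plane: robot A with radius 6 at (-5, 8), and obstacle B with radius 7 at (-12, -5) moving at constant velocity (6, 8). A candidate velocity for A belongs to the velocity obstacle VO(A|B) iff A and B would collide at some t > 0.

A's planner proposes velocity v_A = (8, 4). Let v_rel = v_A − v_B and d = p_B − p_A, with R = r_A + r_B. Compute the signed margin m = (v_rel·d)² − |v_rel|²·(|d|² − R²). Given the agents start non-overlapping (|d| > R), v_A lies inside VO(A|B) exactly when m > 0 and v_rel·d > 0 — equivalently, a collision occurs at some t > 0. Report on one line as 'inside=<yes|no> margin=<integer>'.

d = (-7, -13),  |d|² = 218;  R = 6+7 = 13,  c = 218−13² = 49
v_rel = (2, -4),  |v_rel|² = 20;  v_rel·d = (2)·(-7) + (-4)·(-13) = 38
20·t² − 76·t + 49 = 0  ⇒  m = 38² − 20·49 = 464
m = 464 > 0,  v_rel·d = 38 > 0  ⇒  inside

inside=yes margin=464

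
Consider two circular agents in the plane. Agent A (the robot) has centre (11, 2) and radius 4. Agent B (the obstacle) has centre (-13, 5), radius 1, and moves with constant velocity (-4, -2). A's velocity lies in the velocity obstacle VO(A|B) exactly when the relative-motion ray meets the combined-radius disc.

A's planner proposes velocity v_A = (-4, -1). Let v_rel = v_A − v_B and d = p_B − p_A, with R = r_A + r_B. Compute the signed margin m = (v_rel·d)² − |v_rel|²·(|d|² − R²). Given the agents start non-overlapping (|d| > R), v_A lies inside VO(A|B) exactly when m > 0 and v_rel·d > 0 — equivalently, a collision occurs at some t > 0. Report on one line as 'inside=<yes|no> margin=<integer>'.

d = (-24, 3),  |d|² = 585;  R = 4+1 = 5,  c = 585−5² = 560
v_rel = (0, 1),  |v_rel|² = 1;  v_rel·d = (0)·(-24) + (1)·(3) = 3
1·t² − 6·t + 560 = 0  ⇒  m = 3² − 1·560 = -551
m = -551 < 0,  v_rel·d = 3 > 0  ⇒  outside

inside=no margin=-551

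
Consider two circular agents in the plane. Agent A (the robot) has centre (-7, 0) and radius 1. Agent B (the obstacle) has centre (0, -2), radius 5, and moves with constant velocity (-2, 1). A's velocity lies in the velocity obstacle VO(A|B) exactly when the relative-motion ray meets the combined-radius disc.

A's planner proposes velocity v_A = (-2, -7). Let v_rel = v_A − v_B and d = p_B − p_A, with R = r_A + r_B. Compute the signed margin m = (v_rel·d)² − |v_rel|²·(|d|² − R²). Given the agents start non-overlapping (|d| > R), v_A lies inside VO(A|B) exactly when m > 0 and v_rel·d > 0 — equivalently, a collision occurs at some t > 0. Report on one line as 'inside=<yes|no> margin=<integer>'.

d = (7, -2),  |d|² = 53;  R = 1+5 = 6,  c = 53−6² = 17
v_rel = (0, -8),  |v_rel|² = 64;  v_rel·d = (0)·(7) + (-8)·(-2) = 16
64·t² − 32·t + 17 = 0  ⇒  m = 16² − 64·17 = -832
m = -832 < 0,  v_rel·d = 16 > 0  ⇒  outside

inside=no margin=-832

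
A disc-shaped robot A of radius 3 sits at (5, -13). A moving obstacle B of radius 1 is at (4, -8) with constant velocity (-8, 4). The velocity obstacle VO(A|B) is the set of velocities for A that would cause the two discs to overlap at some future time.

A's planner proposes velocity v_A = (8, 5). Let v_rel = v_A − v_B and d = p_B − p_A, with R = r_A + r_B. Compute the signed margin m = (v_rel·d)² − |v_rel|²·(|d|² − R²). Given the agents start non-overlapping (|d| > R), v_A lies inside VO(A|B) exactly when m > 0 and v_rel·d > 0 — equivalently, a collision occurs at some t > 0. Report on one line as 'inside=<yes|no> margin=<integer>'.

d = (-1, 5),  |d|² = 26;  R = 3+1 = 4,  c = 26−4² = 10
v_rel = (16, 1),  |v_rel|² = 257;  v_rel·d = (16)·(-1) + (1)·(5) = -11
257·t² + 22·t + 10 = 0  ⇒  m = (-11)² − 257·10 = -2449
m = -2449 < 0,  v_rel·d = -11 < 0  ⇒  outside

inside=no margin=-2449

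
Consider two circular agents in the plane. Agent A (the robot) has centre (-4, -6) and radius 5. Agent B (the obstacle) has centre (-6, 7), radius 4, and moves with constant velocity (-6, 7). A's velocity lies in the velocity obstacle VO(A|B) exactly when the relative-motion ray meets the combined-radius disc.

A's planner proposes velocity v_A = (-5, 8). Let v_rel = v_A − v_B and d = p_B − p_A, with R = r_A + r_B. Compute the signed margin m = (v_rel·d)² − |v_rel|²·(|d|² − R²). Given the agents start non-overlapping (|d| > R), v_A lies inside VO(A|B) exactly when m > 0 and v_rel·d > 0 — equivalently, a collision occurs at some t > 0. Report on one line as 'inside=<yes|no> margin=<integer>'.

d = (-2, 13),  |d|² = 173;  R = 5+4 = 9,  c = 173−9² = 92
v_rel = (1, 1),  |v_rel|² = 2;  v_rel·d = (1)·(-2) + (1)·(13) = 11
2·t² − 22·t + 92 = 0  ⇒  m = 11² − 2·92 = -63
m = -63 < 0,  v_rel·d = 11 > 0  ⇒  outside

inside=no margin=-63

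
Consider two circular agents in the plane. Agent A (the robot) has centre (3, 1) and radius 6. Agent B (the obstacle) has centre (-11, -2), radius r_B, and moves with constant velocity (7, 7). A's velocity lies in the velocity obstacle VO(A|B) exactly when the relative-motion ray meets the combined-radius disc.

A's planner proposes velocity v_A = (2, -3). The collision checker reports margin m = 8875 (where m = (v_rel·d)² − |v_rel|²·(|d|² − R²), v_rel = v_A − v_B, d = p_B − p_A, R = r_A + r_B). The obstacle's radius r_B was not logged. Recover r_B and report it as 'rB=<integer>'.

m = 8875
d = (-14, -3);  v_rel = (-5, -10),  |v_rel|² = 125
v_rel×d = (-5)·(-3) − (-10)·(-14) = -125
since m = R²·125 − (-125)²:  R² = (15625 + 8875) / 125 = 196
R = √196 = 14  ⇒  r_B = 14 − 6 = 8

rB=8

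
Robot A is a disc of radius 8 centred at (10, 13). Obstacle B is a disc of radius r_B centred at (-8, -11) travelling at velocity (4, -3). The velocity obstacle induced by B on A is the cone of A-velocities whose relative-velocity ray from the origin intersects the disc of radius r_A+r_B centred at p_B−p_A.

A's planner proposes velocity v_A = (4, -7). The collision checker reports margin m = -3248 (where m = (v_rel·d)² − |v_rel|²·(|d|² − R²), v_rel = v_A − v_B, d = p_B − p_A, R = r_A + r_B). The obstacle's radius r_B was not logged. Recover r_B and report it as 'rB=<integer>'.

m = -3248
d = (-18, -24);  v_rel = (0, -4),  |v_rel|² = 16
v_rel×d = (0)·(-24) − (-4)·(-18) = -72
since m = R²·16 − (-72)²:  R² = (5184 + -3248) / 16 = 121
R = √121 = 11  ⇒  r_B = 11 − 8 = 3

rB=3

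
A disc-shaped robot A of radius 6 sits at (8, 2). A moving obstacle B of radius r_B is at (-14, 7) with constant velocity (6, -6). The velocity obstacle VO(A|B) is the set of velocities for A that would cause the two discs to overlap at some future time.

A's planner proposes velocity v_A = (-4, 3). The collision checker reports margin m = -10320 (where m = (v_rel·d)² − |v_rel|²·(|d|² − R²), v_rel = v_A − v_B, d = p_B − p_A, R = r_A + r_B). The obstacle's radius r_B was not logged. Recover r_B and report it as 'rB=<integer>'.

m = -10320
d = (-22, 5);  v_rel = (-10, 9),  |v_rel|² = 181
v_rel×d = (-10)·(5) − (9)·(-22) = 148
since m = R²·181 − 148²:  R² = (21904 + -10320) / 181 = 64
R = √64 = 8  ⇒  r_B = 8 − 6 = 2

rB=2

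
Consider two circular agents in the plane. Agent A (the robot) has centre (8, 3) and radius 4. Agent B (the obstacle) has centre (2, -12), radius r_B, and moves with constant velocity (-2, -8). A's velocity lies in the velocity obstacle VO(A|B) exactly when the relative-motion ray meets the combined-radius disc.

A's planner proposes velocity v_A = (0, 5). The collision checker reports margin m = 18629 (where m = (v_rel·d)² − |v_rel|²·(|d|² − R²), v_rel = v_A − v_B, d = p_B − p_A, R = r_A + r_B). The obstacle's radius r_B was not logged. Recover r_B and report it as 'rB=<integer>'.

m = 18629
d = (-6, -15);  v_rel = (2, 13),  |v_rel|² = 173
v_rel×d = (2)·(-15) − (13)·(-6) = 48
since m = R²·173 − 48²:  R² = (2304 + 18629) / 173 = 121
R = √121 = 11  ⇒  r_B = 11 − 4 = 7

rB=7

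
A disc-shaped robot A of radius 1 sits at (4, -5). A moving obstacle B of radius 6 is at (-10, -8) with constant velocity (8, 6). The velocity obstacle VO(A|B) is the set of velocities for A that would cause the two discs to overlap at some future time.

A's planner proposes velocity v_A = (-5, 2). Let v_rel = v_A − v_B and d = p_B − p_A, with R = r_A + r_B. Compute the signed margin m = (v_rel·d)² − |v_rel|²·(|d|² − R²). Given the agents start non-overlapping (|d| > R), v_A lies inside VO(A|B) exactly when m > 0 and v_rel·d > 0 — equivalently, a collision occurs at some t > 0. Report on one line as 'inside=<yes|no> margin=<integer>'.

d = (-14, -3),  |d|² = 205;  R = 1+6 = 7,  c = 205−7² = 156
v_rel = (-13, -4),  |v_rel|² = 185;  v_rel·d = (-13)·(-14) + (-4)·(-3) = 194
185·t² − 388·t + 156 = 0  ⇒  m = 194² − 185·156 = 8776
m = 8776 > 0,  v_rel·d = 194 > 0  ⇒  inside

inside=yes margin=8776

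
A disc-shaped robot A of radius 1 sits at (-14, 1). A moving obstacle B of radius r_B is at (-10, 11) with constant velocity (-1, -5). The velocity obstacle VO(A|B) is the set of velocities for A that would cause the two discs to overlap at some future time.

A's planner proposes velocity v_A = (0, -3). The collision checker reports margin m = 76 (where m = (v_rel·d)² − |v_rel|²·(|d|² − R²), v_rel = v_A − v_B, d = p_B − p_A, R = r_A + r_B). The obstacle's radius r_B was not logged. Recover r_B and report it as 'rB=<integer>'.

m = 76
d = (4, 10);  v_rel = (1, 2),  |v_rel|² = 5
v_rel×d = (1)·(10) − (2)·(4) = 2
since m = R²·5 − 2²:  R² = (4 + 76) / 5 = 16
R = √16 = 4  ⇒  r_B = 4 − 1 = 3

rB=3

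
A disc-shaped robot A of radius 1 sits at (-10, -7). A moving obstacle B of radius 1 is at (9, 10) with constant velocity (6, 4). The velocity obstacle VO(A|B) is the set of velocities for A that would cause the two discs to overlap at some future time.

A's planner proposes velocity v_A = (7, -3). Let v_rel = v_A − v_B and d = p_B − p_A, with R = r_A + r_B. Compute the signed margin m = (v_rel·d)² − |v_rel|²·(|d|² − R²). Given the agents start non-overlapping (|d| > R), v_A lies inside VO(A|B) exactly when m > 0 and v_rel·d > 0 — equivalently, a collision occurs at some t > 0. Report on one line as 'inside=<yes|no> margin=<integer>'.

d = (19, 17),  |d|² = 650;  R = 1+1 = 2,  c = 650−2² = 646
v_rel = (1, -7),  |v_rel|² = 50;  v_rel·d = (1)·(19) + (-7)·(17) = -100
50·t² + 200·t + 646 = 0  ⇒  m = (-100)² − 50·646 = -22300
m = -22300 < 0,  v_rel·d = -100 < 0  ⇒  outside

inside=no margin=-22300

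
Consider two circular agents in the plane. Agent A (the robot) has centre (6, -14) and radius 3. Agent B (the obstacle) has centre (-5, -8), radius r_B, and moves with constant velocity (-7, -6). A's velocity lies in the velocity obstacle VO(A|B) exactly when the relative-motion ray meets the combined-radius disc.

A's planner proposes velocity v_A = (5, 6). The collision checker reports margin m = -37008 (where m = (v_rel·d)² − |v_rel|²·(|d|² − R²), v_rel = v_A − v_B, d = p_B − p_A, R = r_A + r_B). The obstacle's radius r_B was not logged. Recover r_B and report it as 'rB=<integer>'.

m = -37008
d = (-11, 6);  v_rel = (12, 12),  |v_rel|² = 288
v_rel×d = (12)·(6) − (12)·(-11) = 204
since m = R²·288 − 204²:  R² = (41616 + -37008) / 288 = 16
R = √16 = 4  ⇒  r_B = 4 − 3 = 1

rB=1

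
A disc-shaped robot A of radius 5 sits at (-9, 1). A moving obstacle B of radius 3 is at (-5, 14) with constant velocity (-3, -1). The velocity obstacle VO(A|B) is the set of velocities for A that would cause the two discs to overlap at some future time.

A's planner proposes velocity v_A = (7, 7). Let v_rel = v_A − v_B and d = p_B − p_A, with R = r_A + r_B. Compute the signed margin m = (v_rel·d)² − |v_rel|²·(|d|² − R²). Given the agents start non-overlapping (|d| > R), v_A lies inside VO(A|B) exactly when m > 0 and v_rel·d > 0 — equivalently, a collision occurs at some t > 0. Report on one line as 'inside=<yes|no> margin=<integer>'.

d = (4, 13),  |d|² = 185;  R = 5+3 = 8,  c = 185−8² = 121
v_rel = (10, 8),  |v_rel|² = 164;  v_rel·d = (10)·(4) + (8)·(13) = 144
164·t² − 288·t + 121 = 0  ⇒  m = 144² − 164·121 = 892
m = 892 > 0,  v_rel·d = 144 > 0  ⇒  inside

inside=yes margin=892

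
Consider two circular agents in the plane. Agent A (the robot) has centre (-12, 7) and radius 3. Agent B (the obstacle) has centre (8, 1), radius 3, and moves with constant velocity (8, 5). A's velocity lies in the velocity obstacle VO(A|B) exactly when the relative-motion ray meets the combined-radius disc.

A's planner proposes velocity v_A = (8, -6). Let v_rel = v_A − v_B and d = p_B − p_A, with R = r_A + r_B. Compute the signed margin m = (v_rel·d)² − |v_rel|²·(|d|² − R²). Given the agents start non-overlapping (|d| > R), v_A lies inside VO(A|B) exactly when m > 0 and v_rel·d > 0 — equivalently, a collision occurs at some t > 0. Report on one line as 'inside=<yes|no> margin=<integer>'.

d = (20, -6),  |d|² = 436;  R = 3+3 = 6,  c = 436−6² = 400
v_rel = (0, -11),  |v_rel|² = 121;  v_rel·d = (0)·(20) + (-11)·(-6) = 66
121·t² − 132·t + 400 = 0  ⇒  m = 66² − 121·400 = -44044
m = -44044 < 0,  v_rel·d = 66 > 0  ⇒  outside

inside=no margin=-44044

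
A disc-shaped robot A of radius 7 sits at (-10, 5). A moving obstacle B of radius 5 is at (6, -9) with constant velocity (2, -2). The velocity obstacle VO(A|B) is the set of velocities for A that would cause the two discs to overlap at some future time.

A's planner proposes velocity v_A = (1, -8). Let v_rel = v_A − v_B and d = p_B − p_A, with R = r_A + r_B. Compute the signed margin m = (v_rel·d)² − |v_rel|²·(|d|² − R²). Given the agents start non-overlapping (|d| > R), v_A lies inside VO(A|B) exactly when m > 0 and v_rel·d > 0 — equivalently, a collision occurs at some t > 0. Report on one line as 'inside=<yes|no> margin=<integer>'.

d = (16, -14),  |d|² = 452;  R = 7+5 = 12,  c = 452−12² = 308
v_rel = (-1, -6),  |v_rel|² = 37;  v_rel·d = (-1)·(16) + (-6)·(-14) = 68
37·t² − 136·t + 308 = 0  ⇒  m = 68² − 37·308 = -6772
m = -6772 < 0,  v_rel·d = 68 > 0  ⇒  outside

inside=no margin=-6772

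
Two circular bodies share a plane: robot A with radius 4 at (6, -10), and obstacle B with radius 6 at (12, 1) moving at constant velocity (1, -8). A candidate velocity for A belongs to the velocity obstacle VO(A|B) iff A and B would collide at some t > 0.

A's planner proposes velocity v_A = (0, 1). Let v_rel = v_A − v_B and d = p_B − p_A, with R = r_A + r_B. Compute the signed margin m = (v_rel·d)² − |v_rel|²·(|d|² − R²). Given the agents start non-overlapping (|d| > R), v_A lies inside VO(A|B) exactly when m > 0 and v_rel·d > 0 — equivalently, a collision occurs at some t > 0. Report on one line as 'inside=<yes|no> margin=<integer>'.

d = (6, 11),  |d|² = 157;  R = 4+6 = 10,  c = 157−10² = 57
v_rel = (-1, 9),  |v_rel|² = 82;  v_rel·d = (-1)·(6) + (9)·(11) = 93
82·t² − 186·t + 57 = 0  ⇒  m = 93² − 82·57 = 3975
m = 3975 > 0,  v_rel·d = 93 > 0  ⇒  inside

inside=yes margin=3975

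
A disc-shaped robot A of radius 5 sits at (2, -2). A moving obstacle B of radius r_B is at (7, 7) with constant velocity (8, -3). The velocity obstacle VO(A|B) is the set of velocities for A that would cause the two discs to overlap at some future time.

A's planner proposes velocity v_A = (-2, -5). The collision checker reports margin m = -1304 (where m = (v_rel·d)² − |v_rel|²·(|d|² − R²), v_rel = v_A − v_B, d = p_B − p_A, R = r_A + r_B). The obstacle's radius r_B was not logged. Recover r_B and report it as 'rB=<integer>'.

m = -1304
d = (5, 9);  v_rel = (-10, -2),  |v_rel|² = 104
v_rel×d = (-10)·(9) − (-2)·(5) = -80
since m = R²·104 − (-80)²:  R² = (6400 + -1304) / 104 = 49
R = √49 = 7  ⇒  r_B = 7 − 5 = 2

rB=2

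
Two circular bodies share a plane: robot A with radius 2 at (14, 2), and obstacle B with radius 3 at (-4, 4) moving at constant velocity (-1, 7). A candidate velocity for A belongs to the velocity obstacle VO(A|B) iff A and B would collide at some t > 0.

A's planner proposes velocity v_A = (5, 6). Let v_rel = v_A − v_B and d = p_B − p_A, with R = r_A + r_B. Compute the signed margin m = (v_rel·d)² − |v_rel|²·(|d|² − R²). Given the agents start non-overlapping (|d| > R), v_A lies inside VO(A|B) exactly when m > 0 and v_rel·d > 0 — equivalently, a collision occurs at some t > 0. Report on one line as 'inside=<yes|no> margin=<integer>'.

d = (-18, 2),  |d|² = 328;  R = 2+3 = 5,  c = 328−5² = 303
v_rel = (6, -1),  |v_rel|² = 37;  v_rel·d = (6)·(-18) + (-1)·(2) = -110
37·t² + 220·t + 303 = 0  ⇒  m = (-110)² − 37·303 = 889
m = 889 > 0,  v_rel·d = -110 < 0  ⇒  outside

inside=no margin=889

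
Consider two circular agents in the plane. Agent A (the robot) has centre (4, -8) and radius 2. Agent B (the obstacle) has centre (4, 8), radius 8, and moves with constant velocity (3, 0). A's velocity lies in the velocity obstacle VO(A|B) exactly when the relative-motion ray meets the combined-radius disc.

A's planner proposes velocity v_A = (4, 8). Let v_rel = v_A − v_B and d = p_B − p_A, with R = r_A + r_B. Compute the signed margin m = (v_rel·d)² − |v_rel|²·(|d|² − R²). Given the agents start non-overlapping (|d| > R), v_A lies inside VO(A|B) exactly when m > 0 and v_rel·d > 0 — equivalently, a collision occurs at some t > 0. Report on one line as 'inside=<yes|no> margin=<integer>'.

d = (0, 16),  |d|² = 256;  R = 2+8 = 10,  c = 256−10² = 156
v_rel = (1, 8),  |v_rel|² = 65;  v_rel·d = (1)·(0) + (8)·(16) = 128
65·t² − 256·t + 156 = 0  ⇒  m = 128² − 65·156 = 6244
m = 6244 > 0,  v_rel·d = 128 > 0  ⇒  inside

inside=yes margin=6244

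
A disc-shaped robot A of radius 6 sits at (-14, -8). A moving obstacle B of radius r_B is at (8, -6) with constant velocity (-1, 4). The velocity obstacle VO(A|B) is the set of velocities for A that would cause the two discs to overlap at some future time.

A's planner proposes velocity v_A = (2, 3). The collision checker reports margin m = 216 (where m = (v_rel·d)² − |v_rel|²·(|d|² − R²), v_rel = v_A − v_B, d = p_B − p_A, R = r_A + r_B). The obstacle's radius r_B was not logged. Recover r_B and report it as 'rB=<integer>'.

m = 216
d = (22, 2);  v_rel = (3, -1),  |v_rel|² = 10
v_rel×d = (3)·(2) − (-1)·(22) = 28
since m = R²·10 − 28²:  R² = (784 + 216) / 10 = 100
R = √100 = 10  ⇒  r_B = 10 − 6 = 4

rB=4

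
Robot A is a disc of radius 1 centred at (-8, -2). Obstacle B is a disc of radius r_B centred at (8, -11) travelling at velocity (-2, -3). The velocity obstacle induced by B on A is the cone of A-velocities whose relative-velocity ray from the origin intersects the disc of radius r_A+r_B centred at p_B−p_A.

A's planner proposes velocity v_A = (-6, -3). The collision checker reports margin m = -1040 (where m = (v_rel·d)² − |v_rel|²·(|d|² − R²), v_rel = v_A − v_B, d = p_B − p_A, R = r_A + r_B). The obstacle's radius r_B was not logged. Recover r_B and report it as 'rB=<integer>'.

m = -1040
d = (16, -9);  v_rel = (-4, 0),  |v_rel|² = 16
v_rel×d = (-4)·(-9) − (0)·(16) = 36
since m = R²·16 − 36²:  R² = (1296 + -1040) / 16 = 16
R = √16 = 4  ⇒  r_B = 4 − 1 = 3

rB=3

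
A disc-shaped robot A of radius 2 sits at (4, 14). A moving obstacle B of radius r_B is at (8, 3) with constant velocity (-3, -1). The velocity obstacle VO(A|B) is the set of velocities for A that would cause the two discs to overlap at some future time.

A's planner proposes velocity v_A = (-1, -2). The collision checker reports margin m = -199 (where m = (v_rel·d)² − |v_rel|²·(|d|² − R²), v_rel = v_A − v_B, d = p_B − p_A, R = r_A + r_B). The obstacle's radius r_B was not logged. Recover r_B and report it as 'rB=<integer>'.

m = -199
d = (4, -11);  v_rel = (2, -1),  |v_rel|² = 5
v_rel×d = (2)·(-11) − (-1)·(4) = -18
since m = R²·5 − (-18)²:  R² = (324 + -199) / 5 = 25
R = √25 = 5  ⇒  r_B = 5 − 2 = 3

rB=3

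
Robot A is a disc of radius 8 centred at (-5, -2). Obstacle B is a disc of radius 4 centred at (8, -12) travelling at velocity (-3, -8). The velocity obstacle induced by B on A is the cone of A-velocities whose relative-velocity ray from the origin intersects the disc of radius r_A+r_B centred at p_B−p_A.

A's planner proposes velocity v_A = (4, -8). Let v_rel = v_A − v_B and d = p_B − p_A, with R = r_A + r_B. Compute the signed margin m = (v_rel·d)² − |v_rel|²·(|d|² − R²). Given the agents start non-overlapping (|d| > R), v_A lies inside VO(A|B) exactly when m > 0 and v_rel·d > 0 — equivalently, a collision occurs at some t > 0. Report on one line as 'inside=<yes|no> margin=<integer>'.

d = (13, -10),  |d|² = 269;  R = 8+4 = 12,  c = 269−12² = 125
v_rel = (7, 0),  |v_rel|² = 49;  v_rel·d = (7)·(13) + (0)·(-10) = 91
49·t² − 182·t + 125 = 0  ⇒  m = 91² − 49·125 = 2156
m = 2156 > 0,  v_rel·d = 91 > 0  ⇒  inside

inside=yes margin=2156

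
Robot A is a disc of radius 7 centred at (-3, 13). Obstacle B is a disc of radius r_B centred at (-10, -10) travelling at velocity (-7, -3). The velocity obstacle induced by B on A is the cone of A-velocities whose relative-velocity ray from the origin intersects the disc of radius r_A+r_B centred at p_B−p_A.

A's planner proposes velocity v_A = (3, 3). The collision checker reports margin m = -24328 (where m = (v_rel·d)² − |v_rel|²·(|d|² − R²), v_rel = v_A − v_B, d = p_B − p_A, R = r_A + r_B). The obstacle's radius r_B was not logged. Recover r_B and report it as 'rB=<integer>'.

m = -24328
d = (-7, -23);  v_rel = (10, 6),  |v_rel|² = 136
v_rel×d = (10)·(-23) − (6)·(-7) = -188
since m = R²·136 − (-188)²:  R² = (35344 + -24328) / 136 = 81
R = √81 = 9  ⇒  r_B = 9 − 7 = 2

rB=2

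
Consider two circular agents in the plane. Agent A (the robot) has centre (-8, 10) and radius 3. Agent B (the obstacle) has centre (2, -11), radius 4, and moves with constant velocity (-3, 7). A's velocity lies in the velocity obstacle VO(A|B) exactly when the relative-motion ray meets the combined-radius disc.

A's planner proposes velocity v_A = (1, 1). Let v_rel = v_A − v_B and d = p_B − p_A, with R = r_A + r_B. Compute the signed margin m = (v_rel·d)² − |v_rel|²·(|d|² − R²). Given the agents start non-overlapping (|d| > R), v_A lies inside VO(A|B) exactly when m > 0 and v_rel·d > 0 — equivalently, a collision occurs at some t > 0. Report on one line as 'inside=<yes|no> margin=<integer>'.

d = (10, -21),  |d|² = 541;  R = 3+4 = 7,  c = 541−7² = 492
v_rel = (4, -6),  |v_rel|² = 52;  v_rel·d = (4)·(10) + (-6)·(-21) = 166
52·t² − 332·t + 492 = 0  ⇒  m = 166² − 52·492 = 1972
m = 1972 > 0,  v_rel·d = 166 > 0  ⇒  inside

inside=yes margin=1972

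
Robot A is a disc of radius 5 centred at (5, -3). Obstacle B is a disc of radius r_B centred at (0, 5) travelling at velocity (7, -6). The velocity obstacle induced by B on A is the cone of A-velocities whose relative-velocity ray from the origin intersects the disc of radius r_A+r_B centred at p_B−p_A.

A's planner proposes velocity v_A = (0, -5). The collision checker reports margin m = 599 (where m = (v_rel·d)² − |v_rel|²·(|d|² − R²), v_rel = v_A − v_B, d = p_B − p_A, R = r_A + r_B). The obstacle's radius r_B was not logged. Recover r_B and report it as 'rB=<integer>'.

m = 599
d = (-5, 8);  v_rel = (-7, 1),  |v_rel|² = 50
v_rel×d = (-7)·(8) − (1)·(-5) = -51
since m = R²·50 − (-51)²:  R² = (2601 + 599) / 50 = 64
R = √64 = 8  ⇒  r_B = 8 − 5 = 3

rB=3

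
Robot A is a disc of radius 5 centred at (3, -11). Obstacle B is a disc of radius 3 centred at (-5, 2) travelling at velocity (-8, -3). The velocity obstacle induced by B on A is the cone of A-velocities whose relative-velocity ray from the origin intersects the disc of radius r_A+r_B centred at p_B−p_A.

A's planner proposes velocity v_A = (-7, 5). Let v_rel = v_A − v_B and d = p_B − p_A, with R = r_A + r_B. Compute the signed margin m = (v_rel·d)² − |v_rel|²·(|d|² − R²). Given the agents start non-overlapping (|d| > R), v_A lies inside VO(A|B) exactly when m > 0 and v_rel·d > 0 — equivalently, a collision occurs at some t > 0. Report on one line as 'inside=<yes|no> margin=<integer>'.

d = (-8, 13),  |d|² = 233;  R = 5+3 = 8,  c = 233−8² = 169
v_rel = (1, 8),  |v_rel|² = 65;  v_rel·d = (1)·(-8) + (8)·(13) = 96
65·t² − 192·t + 169 = 0  ⇒  m = 96² − 65·169 = -1769
m = -1769 < 0,  v_rel·d = 96 > 0  ⇒  outside

inside=no margin=-1769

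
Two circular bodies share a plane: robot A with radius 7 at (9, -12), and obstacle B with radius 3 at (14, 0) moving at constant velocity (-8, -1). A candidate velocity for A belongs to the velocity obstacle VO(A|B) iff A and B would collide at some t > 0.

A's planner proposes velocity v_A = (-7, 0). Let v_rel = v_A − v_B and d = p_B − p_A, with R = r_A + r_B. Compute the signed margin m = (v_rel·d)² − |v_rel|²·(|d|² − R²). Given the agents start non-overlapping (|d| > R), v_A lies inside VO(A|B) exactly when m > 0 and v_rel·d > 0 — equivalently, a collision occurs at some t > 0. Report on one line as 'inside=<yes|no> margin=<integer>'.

d = (5, 12),  |d|² = 169;  R = 7+3 = 10,  c = 169−10² = 69
v_rel = (1, 1),  |v_rel|² = 2;  v_rel·d = (1)·(5) + (1)·(12) = 17
2·t² − 34·t + 69 = 0  ⇒  m = 17² − 2·69 = 151
m = 151 > 0,  v_rel·d = 17 > 0  ⇒  inside

inside=yes margin=151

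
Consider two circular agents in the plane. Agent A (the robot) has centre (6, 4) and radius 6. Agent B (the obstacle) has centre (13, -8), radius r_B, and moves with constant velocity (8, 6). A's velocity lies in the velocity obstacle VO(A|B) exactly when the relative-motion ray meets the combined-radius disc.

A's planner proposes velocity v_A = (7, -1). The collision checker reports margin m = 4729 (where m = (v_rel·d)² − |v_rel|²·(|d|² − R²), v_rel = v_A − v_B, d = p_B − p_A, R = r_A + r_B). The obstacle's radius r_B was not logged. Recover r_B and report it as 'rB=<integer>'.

m = 4729
d = (7, -12);  v_rel = (-1, -7),  |v_rel|² = 50
v_rel×d = (-1)·(-12) − (-7)·(7) = 61
since m = R²·50 − 61²:  R² = (3721 + 4729) / 50 = 169
R = √169 = 13  ⇒  r_B = 13 − 6 = 7

rB=7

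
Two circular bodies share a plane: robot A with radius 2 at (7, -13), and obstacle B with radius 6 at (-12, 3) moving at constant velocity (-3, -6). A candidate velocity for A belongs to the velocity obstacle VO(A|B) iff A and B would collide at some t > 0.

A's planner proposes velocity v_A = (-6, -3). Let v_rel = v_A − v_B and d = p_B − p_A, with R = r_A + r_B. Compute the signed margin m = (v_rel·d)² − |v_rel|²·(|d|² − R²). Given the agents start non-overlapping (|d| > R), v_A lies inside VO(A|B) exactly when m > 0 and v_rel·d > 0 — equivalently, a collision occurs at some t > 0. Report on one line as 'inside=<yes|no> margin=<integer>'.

d = (-19, 16),  |d|² = 617;  R = 2+6 = 8,  c = 617−8² = 553
v_rel = (-3, 3),  |v_rel|² = 18;  v_rel·d = (-3)·(-19) + (3)·(16) = 105
18·t² − 210·t + 553 = 0  ⇒  m = 105² − 18·553 = 1071
m = 1071 > 0,  v_rel·d = 105 > 0  ⇒  inside

inside=yes margin=1071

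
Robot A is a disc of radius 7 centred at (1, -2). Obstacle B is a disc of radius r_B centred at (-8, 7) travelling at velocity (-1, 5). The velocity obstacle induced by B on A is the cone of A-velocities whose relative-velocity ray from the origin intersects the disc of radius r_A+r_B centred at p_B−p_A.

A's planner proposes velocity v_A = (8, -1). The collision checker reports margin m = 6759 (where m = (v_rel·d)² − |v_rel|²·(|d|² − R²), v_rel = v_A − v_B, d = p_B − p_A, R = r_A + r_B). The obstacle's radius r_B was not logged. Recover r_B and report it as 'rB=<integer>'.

m = 6759
d = (-9, 9);  v_rel = (9, -6),  |v_rel|² = 117
v_rel×d = (9)·(9) − (-6)·(-9) = 27
since m = R²·117 − 27²:  R² = (729 + 6759) / 117 = 64
R = √64 = 8  ⇒  r_B = 8 − 7 = 1

rB=1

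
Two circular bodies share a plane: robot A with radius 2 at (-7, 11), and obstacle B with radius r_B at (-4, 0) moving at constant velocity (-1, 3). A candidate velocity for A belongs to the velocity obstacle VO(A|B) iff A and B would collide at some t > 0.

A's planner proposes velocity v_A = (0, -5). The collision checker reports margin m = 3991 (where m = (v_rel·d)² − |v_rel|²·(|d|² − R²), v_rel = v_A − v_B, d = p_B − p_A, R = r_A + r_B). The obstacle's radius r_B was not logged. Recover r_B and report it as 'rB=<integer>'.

m = 3991
d = (3, -11);  v_rel = (1, -8),  |v_rel|² = 65
v_rel×d = (1)·(-11) − (-8)·(3) = 13
since m = R²·65 − 13²:  R² = (169 + 3991) / 65 = 64
R = √64 = 8  ⇒  r_B = 8 − 2 = 6

rB=6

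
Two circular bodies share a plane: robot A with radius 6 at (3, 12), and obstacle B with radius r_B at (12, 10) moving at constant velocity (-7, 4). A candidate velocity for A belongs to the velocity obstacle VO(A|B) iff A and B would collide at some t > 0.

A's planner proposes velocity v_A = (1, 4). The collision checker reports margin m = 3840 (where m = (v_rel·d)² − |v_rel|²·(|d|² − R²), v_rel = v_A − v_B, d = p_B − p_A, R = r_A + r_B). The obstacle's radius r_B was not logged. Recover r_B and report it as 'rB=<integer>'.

m = 3840
d = (9, -2);  v_rel = (8, 0),  |v_rel|² = 64
v_rel×d = (8)·(-2) − (0)·(9) = -16
since m = R²·64 − (-16)²:  R² = (256 + 3840) / 64 = 64
R = √64 = 8  ⇒  r_B = 8 − 6 = 2

rB=2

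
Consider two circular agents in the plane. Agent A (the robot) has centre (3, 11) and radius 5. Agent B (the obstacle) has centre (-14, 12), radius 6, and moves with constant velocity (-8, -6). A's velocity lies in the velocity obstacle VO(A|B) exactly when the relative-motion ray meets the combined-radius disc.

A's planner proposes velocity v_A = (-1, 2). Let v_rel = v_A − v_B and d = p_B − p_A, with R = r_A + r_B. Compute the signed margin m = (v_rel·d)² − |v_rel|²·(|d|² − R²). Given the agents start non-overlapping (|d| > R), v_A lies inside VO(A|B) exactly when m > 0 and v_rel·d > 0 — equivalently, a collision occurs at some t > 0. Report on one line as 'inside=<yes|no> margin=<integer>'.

d = (-17, 1),  |d|² = 290;  R = 5+6 = 11,  c = 290−11² = 169
v_rel = (7, 8),  |v_rel|² = 113;  v_rel·d = (7)·(-17) + (8)·(1) = -111
113·t² + 222·t + 169 = 0  ⇒  m = (-111)² − 113·169 = -6776
m = -6776 < 0,  v_rel·d = -111 < 0  ⇒  outside

inside=no margin=-6776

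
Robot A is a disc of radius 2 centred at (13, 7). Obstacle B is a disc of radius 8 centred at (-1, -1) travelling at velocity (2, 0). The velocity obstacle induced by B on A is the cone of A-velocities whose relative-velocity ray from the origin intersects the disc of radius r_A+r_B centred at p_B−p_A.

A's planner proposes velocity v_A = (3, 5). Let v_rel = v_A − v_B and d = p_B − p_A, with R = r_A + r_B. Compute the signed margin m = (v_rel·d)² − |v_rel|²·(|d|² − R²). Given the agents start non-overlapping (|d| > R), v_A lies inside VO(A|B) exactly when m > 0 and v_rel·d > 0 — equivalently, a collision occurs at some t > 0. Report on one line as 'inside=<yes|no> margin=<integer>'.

d = (-14, -8),  |d|² = 260;  R = 2+8 = 10,  c = 260−10² = 160
v_rel = (1, 5),  |v_rel|² = 26;  v_rel·d = (1)·(-14) + (5)·(-8) = -54
26·t² + 108·t + 160 = 0  ⇒  m = (-54)² − 26·160 = -1244
m = -1244 < 0,  v_rel·d = -54 < 0  ⇒  outside

inside=no margin=-1244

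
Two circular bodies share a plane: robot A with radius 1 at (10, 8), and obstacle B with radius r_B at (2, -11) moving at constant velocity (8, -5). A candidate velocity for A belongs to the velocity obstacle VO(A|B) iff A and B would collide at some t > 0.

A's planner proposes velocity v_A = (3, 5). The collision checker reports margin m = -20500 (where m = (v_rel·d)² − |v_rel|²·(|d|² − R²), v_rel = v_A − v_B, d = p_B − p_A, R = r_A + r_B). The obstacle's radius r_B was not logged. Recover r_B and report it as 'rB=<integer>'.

m = -20500
d = (-8, -19);  v_rel = (-5, 10),  |v_rel|² = 125
v_rel×d = (-5)·(-19) − (10)·(-8) = 175
since m = R²·125 − 175²:  R² = (30625 + -20500) / 125 = 81
R = √81 = 9  ⇒  r_B = 9 − 1 = 8

rB=8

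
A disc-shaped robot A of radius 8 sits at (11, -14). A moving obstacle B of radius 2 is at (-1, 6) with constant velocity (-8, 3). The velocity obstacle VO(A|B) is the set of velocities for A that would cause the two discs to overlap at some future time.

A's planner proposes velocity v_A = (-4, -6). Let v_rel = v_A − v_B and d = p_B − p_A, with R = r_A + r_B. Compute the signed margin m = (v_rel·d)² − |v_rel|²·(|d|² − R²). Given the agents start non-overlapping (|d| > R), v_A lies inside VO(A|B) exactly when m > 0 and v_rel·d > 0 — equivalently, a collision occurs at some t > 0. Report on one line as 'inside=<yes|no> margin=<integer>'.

d = (-12, 20),  |d|² = 544;  R = 8+2 = 10,  c = 544−10² = 444
v_rel = (4, -9),  |v_rel|² = 97;  v_rel·d = (4)·(-12) + (-9)·(20) = -228
97·t² + 456·t + 444 = 0  ⇒  m = (-228)² − 97·444 = 8916
m = 8916 > 0,  v_rel·d = -228 < 0  ⇒  outside

inside=no margin=8916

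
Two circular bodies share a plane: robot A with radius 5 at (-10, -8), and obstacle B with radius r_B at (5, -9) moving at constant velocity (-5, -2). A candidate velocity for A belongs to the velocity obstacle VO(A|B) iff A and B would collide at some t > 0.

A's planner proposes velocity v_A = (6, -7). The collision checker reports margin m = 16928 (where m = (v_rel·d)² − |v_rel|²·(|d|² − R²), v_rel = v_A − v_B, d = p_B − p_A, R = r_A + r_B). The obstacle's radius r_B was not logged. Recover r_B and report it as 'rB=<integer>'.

m = 16928
d = (15, -1);  v_rel = (11, -5),  |v_rel|² = 146
v_rel×d = (11)·(-1) − (-5)·(15) = 64
since m = R²·146 − 64²:  R² = (4096 + 16928) / 146 = 144
R = √144 = 12  ⇒  r_B = 12 − 5 = 7

rB=7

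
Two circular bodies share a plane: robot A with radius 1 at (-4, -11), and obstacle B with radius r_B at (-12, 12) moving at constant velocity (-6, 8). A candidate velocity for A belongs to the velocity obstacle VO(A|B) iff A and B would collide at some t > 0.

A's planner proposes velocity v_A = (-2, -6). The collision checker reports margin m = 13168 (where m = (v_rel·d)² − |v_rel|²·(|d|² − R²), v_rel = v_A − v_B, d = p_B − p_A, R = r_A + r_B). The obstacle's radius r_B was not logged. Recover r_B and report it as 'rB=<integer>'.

m = 13168
d = (-8, 23);  v_rel = (4, -14),  |v_rel|² = 212
v_rel×d = (4)·(23) − (-14)·(-8) = -20
since m = R²·212 − (-20)²:  R² = (400 + 13168) / 212 = 64
R = √64 = 8  ⇒  r_B = 8 − 1 = 7

rB=7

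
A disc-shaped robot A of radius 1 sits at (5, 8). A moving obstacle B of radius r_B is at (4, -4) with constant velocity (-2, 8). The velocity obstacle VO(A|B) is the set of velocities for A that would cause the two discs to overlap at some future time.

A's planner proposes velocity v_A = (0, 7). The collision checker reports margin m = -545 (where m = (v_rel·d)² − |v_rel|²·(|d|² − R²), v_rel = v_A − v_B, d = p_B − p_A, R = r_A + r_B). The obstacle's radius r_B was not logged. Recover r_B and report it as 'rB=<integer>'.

m = -545
d = (-1, -12);  v_rel = (2, -1),  |v_rel|² = 5
v_rel×d = (2)·(-12) − (-1)·(-1) = -25
since m = R²·5 − (-25)²:  R² = (625 + -545) / 5 = 16
R = √16 = 4  ⇒  r_B = 4 − 1 = 3

rB=3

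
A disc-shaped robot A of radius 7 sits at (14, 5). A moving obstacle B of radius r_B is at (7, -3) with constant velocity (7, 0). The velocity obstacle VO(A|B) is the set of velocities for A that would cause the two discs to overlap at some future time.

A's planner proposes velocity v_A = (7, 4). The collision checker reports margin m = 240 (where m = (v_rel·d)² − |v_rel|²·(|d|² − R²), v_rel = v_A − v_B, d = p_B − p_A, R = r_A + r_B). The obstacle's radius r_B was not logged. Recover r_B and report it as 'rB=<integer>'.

m = 240
d = (-7, -8);  v_rel = (0, 4),  |v_rel|² = 16
v_rel×d = (0)·(-8) − (4)·(-7) = 28
since m = R²·16 − 28²:  R² = (784 + 240) / 16 = 64
R = √64 = 8  ⇒  r_B = 8 − 7 = 1

rB=1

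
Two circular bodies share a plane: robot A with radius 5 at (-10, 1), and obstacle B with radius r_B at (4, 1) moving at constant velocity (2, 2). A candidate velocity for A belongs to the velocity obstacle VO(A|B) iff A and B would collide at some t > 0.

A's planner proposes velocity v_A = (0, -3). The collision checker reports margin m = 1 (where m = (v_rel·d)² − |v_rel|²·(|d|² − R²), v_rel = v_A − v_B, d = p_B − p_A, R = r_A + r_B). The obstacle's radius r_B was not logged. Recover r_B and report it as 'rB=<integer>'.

m = 1
d = (14, 0);  v_rel = (-2, -5),  |v_rel|² = 29
v_rel×d = (-2)·(0) − (-5)·(14) = 70
since m = R²·29 − 70²:  R² = (4900 + 1) / 29 = 169
R = √169 = 13  ⇒  r_B = 13 − 5 = 8

rB=8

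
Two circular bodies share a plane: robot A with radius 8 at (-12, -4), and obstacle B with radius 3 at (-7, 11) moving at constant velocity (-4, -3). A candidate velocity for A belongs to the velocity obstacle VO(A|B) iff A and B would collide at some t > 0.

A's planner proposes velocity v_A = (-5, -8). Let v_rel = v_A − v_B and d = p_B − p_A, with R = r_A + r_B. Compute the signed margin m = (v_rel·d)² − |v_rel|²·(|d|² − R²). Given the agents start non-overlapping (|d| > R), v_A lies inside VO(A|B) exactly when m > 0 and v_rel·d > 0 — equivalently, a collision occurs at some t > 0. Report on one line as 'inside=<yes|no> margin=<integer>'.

d = (5, 15),  |d|² = 250;  R = 8+3 = 11,  c = 250−11² = 129
v_rel = (-1, -5),  |v_rel|² = 26;  v_rel·d = (-1)·(5) + (-5)·(15) = -80
26·t² + 160·t + 129 = 0  ⇒  m = (-80)² − 26·129 = 3046
m = 3046 > 0,  v_rel·d = -80 < 0  ⇒  outside

inside=no margin=3046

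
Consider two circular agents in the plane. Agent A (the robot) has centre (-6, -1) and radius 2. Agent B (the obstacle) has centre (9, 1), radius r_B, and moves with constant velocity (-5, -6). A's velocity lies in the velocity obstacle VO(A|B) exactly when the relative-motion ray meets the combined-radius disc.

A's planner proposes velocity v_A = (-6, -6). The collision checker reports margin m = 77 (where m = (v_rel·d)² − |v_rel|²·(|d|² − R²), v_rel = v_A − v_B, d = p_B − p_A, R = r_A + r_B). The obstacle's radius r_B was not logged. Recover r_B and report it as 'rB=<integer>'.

m = 77
d = (15, 2);  v_rel = (-1, 0),  |v_rel|² = 1
v_rel×d = (-1)·(2) − (0)·(15) = -2
since m = R²·1 − (-2)²:  R² = (4 + 77) / 1 = 81
R = √81 = 9  ⇒  r_B = 9 − 2 = 7

rB=7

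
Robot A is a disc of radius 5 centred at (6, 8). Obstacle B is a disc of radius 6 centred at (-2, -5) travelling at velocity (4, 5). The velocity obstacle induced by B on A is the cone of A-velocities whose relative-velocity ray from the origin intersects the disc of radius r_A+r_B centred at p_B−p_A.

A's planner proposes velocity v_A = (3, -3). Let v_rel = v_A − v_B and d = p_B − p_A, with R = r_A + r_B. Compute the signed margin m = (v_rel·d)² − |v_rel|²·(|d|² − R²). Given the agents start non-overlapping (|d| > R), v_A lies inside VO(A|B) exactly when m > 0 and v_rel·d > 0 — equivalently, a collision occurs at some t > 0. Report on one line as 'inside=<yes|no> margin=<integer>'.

d = (-8, -13),  |d|² = 233;  R = 5+6 = 11,  c = 233−11² = 112
v_rel = (-1, -8),  |v_rel|² = 65;  v_rel·d = (-1)·(-8) + (-8)·(-13) = 112
65·t² − 224·t + 112 = 0  ⇒  m = 112² − 65·112 = 5264
m = 5264 > 0,  v_rel·d = 112 > 0  ⇒  inside

inside=yes margin=5264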